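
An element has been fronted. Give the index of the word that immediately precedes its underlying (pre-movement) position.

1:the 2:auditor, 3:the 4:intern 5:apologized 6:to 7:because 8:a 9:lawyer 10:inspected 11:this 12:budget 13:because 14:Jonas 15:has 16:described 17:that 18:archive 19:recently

6

The displaced element is "the auditor" (word 2).
It functions as the object of the preposition "to" of "apologized", so the gap sits immediately after word 6 ("to").
Base order: The intern apologized to the auditor because a lawyer inspected this budget because Jonas has described that archive recently.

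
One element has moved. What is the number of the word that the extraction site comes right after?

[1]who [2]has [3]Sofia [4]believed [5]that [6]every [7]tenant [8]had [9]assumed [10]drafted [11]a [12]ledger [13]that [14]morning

The displaced element is "who" (word 1).
It is linked across 2 clause boundaries (that → Ø).
It functions as the subject of "drafted", so the gap sits immediately after word 9 ("assumed").
Base order: Sofia has believed that every tenant had assumed that who drafted a ledger that morning.

9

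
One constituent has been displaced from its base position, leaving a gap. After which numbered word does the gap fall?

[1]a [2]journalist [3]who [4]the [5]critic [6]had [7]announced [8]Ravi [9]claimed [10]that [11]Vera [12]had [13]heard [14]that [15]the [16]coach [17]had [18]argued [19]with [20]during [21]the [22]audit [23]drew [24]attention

The displaced element is "a journalist" (word 2).
It is linked across 3 clause boundaries (Ø → that → that).
It functions as the object of the preposition "with" of "argued", so the gap sits immediately after word 19 ("with").
Base order: The critic had announced Ravi claimed that Vera had heard that the coach had argued with a journalist during the audit.

19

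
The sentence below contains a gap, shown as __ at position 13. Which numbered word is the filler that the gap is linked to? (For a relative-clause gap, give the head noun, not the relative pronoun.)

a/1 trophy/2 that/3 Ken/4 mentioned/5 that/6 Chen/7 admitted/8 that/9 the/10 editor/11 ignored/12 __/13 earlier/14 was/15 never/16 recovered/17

2

The gap at 13 is the object of "ignored", inside a relative clause.
The relative pronoun is "that" (word 3); it is bound by the head noun immediately before it.
Its filler is the head noun "trophy", at word 2.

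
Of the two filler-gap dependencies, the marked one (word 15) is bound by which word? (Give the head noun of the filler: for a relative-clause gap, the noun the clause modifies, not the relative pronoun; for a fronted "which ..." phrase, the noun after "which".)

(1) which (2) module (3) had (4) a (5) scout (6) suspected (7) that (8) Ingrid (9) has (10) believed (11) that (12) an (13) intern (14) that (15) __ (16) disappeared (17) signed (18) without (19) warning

13

The marked gap is inside the relative clause, the subject of "disappeared".
Its filler is the head noun "intern" (via "that"), at word 13.
(The other dependency links word 2 to a gap after word 17.)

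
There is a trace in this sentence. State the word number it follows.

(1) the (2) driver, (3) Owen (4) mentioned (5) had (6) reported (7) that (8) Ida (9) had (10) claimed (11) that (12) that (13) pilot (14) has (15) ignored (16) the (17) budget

4

The displaced element is "the driver" (word 2).
It is linked across 1 clause boundary (Ø).
It functions as the subject of "reported", so the gap sits immediately after word 4 ("mentioned").
Base order: Owen mentioned that the driver had reported that Ida had claimed that that pilot has ignored the budget.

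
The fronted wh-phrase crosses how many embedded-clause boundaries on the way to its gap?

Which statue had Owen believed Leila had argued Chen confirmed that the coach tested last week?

"which statue" is extracted from the object of "tested".
Boundaries crossed, outermost first: [Ø], [Ø], [that] — 3 in total.

3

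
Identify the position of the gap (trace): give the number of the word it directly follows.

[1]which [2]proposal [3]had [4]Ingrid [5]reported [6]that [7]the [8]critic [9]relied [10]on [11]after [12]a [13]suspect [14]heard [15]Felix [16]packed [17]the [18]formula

The displaced element is "which proposal" (word 2).
It is linked across 1 clause boundary (that).
It functions as the object of the preposition "on" of "relied", so the gap sits immediately after word 10 ("on").
Base order: Ingrid had reported that the critic relied on which proposal after a suspect heard Felix packed the formula.

10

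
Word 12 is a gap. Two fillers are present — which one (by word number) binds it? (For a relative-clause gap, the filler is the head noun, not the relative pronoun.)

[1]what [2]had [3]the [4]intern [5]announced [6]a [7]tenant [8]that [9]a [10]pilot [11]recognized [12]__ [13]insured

7

The marked gap is inside the relative clause, the direct object of "recognized".
Its filler is the head noun "tenant" (via "that"), at word 7.
(The other dependency links word 1 to a gap after word 13.)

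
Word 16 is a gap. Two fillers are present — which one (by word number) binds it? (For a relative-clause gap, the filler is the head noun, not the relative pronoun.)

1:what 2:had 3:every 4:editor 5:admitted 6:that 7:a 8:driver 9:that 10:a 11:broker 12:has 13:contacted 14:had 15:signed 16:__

The marked gap is the direct object of "signed".
Its filler is the fronted wh-phrase "what", at word 1.
(The other dependency links word 8 to a gap after word 13.)

1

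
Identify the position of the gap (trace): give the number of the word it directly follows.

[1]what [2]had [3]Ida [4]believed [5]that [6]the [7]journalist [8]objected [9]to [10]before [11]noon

9

The displaced element is "what" (word 1).
It is linked across 1 clause boundary (that).
It functions as the object of the preposition "to" of "objected", so the gap sits immediately after word 9 ("to").
Base order: Ida had believed that the journalist objected to what before noon.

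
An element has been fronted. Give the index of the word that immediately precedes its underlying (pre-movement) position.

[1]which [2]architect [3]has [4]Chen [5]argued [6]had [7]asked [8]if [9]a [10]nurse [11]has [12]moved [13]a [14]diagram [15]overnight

The displaced element is "which architect" (word 2).
It is linked across 1 clause boundary (Ø).
It functions as the subject of "asked", so the gap sits immediately after word 5 ("argued").
Base order: Chen has argued which architect had asked if a nurse has moved a diagram overnight.

5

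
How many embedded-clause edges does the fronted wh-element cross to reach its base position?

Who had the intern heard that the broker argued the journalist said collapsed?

"who" is extracted from the subject of "collapsed".
Boundaries crossed, outermost first: [that], [Ø], [Ø] — 3 in total.

3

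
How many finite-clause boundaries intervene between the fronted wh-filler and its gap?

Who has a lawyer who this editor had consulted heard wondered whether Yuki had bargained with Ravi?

1

"who" is extracted from the subject of "wondered".
Boundaries crossed, outermost first: [Ø] — 1 in total.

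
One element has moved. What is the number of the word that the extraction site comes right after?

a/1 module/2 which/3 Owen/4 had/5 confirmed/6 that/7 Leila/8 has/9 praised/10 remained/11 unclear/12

The displaced element is "a module" (word 2).
It is linked across 1 clause boundary (that).
It functions as the direct object of "praised", so the gap sits immediately after word 10 ("praised").
Base order: Owen had confirmed that Leila has praised a module.

10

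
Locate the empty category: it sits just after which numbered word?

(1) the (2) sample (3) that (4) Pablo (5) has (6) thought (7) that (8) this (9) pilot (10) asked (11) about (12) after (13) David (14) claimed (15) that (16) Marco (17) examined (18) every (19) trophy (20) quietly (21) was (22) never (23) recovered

11

The displaced element is "the sample" (word 2).
It is linked across 1 clause boundary (that).
It functions as the object of the preposition "about" of "asked", so the gap sits immediately after word 11 ("about").
Base order: Pablo has thought that this pilot asked about the sample after David claimed that Marco examined every trophy quietly.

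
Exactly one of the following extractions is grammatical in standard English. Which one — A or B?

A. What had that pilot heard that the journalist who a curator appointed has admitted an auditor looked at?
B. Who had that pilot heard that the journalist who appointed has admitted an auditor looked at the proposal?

In B, the wh-phrase is extracted from inside a complex-NP island (relative clause) (introduced by "who"), which blocks movement.
In A, the extraction path crosses only that-complement boundaries, which are transparent.
So A is grammatical.

A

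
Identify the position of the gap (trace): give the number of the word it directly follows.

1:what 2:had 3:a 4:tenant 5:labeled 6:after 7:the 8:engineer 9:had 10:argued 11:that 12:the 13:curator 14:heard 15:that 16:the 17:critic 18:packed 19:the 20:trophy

5

The displaced element is "what" (word 1).
It functions as the direct object of "labeled", so the gap sits immediately after word 5 ("labeled").
Base order: A tenant had labeled what after the engineer had argued that the curator heard that the critic packed the trophy.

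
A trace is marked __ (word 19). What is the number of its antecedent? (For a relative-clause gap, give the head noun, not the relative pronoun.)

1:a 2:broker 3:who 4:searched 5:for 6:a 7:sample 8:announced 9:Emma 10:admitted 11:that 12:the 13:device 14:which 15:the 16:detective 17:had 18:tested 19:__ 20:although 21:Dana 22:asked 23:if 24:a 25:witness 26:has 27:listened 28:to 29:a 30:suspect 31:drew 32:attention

The gap at 19 is the object of "tested", inside a relative clause.
The relative pronoun is "which" (word 14); it is bound by the head noun immediately before it.
Its filler is the head noun "device", at word 13.

13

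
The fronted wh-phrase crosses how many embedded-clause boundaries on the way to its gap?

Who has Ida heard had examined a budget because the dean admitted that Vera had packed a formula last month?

"who" is extracted from the subject of "examined".
Boundaries crossed, outermost first: [Ø] — 1 in total.

1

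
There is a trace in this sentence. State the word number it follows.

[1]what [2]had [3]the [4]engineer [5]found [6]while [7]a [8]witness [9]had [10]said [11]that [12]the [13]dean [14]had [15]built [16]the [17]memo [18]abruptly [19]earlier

5

The displaced element is "what" (word 1).
It functions as the direct object of "found", so the gap sits immediately after word 5 ("found").
Base order: The engineer had found what while a witness had said that the dean had built the memo abruptly earlier.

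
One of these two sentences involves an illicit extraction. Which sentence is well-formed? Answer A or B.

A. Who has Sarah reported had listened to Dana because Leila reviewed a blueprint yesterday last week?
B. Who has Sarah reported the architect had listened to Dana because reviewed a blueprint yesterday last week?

A

In B, the wh-phrase is extracted from inside an adjunct island (introduced by "because"), which blocks movement.
In A, the extraction path crosses only that-complement boundaries, which are transparent.
So A is grammatical.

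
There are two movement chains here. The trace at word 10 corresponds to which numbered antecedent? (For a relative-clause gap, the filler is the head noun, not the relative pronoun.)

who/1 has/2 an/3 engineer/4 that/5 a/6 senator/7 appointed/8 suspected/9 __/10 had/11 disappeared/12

1

The marked gap is the subject of "disappeared".
Its filler is the fronted wh-phrase "who", at word 1.
(The other dependency links word 4 to a gap after word 8.)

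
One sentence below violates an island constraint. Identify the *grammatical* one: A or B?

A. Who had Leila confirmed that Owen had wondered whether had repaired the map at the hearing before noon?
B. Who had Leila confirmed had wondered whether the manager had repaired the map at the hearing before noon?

B

In A, the wh-phrase is extracted from inside a wh-island (introduced by "whether"), which blocks movement.
In B, the extraction path crosses only that-complement boundaries, which are transparent.
So B is grammatical.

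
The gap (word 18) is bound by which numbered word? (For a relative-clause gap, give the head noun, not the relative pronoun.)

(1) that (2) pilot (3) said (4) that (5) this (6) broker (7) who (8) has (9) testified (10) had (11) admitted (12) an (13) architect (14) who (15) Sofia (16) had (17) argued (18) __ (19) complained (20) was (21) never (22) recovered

13

The gap at 18 is the subject of "complained", inside a relative clause.
The relative pronoun is "who" (word 14); it is bound by the head noun immediately before it.
Its filler is the head noun "architect", at word 13.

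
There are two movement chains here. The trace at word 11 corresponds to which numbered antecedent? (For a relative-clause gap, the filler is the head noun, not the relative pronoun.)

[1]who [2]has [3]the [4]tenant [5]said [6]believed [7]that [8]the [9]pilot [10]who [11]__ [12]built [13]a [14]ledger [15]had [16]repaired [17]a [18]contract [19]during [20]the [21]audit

9

The marked gap is inside the relative clause, the subject of "built".
Its filler is the head noun "pilot" (via "who"), at word 9.
(The other dependency links word 1 to a gap after word 5.)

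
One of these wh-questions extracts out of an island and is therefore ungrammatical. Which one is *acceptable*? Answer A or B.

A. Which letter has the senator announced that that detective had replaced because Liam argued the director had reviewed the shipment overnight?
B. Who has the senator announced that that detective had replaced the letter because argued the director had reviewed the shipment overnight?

A

In B, the wh-phrase is extracted from inside an adjunct island (introduced by "because"), which blocks movement.
In A, the extraction path crosses only that-complement boundaries, which are transparent.
So A is grammatical.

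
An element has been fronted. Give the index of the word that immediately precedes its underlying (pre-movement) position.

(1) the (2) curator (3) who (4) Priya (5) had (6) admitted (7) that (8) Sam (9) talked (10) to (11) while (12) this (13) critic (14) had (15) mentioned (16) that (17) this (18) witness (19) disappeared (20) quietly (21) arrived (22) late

10

The displaced element is "the curator" (word 2).
It is linked across 1 clause boundary (that).
It functions as the object of the preposition "to" of "talked", so the gap sits immediately after word 10 ("to").
Base order: Priya had admitted that Sam talked to the curator while this critic had mentioned that this witness disappeared quietly.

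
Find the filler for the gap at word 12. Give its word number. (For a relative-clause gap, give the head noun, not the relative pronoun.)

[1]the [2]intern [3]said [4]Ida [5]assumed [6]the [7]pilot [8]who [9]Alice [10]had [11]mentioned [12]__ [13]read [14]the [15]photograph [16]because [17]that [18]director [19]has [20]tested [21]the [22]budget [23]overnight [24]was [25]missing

7

The gap at 12 is the subject of "read", inside a relative clause.
The relative pronoun is "who" (word 8); it is bound by the head noun immediately before it.
Its filler is the head noun "pilot", at word 7.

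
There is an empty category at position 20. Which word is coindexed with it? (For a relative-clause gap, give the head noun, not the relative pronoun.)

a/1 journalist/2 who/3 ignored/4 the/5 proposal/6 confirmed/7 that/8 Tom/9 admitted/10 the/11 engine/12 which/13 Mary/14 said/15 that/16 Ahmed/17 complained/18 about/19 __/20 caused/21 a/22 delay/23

12

The gap at 20 is the prepositional object of "complained", inside a relative clause.
The relative pronoun is "which" (word 13); it is bound by the head noun immediately before it.
Its filler is the head noun "engine", at word 12.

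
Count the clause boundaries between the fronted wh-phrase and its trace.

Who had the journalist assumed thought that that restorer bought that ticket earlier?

"who" is extracted from the subject of "thought".
Boundaries crossed, outermost first: [Ø] — 1 in total.

1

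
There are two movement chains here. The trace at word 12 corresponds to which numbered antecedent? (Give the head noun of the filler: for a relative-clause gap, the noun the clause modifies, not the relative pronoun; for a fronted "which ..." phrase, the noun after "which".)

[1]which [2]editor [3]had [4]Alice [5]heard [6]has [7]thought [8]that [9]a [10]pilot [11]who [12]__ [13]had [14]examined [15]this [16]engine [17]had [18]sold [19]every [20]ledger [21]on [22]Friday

10

The marked gap is inside the relative clause, the subject of "examined".
Its filler is the head noun "pilot" (via "who"), at word 10.
(The other dependency links word 2 to a gap after word 5.)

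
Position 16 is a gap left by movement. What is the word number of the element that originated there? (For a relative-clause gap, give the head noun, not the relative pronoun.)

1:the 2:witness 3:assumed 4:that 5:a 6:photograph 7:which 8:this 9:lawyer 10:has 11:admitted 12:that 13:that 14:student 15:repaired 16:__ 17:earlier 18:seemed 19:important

6

The gap at 16 is the object of "repaired", inside a relative clause.
The relative pronoun is "which" (word 7); it is bound by the head noun immediately before it.
Its filler is the head noun "photograph", at word 6.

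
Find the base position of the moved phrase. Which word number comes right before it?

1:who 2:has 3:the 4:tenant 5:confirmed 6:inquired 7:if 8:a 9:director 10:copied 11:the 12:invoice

5

The displaced element is "who" (word 1).
It is linked across 1 clause boundary (Ø).
It functions as the subject of "inquired", so the gap sits immediately after word 5 ("confirmed").
Base order: The tenant has confirmed that who inquired if a director copied the invoice.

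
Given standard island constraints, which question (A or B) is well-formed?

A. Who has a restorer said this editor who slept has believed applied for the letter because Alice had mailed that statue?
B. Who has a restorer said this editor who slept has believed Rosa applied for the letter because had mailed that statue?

A

In B, the wh-phrase is extracted from inside an adjunct island (introduced by "because"), which blocks movement.
In A, the extraction path crosses only that-complement boundaries, which are transparent.
So A is grammatical.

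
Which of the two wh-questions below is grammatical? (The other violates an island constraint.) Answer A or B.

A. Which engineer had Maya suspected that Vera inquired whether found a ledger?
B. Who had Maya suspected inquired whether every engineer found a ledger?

B

In A, the wh-phrase is extracted from inside a wh-island (introduced by "whether"), which blocks movement.
In B, the extraction path crosses only that-complement boundaries, which are transparent.
So B is grammatical.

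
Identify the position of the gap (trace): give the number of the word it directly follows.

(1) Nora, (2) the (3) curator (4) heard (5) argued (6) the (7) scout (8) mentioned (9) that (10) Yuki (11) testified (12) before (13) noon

4

The displaced element is "Nora" (word 1).
It is linked across 1 clause boundary (Ø).
It functions as the subject of "argued", so the gap sits immediately after word 4 ("heard").
Base order: The curator heard Nora argued the scout mentioned that Yuki testified before noon.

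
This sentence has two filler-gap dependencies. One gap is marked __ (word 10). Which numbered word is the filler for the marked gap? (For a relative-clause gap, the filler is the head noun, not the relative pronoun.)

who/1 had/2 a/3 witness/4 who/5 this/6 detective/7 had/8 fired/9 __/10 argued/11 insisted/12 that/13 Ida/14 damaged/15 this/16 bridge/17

4

The marked gap is inside the relative clause, the direct object of "fired".
Its filler is the head noun "witness" (via "who"), at word 4.
(The other dependency links word 1 to a gap after word 11.)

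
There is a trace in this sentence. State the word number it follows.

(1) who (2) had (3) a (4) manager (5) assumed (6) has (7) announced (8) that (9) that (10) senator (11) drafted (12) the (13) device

The displaced element is "who" (word 1).
It is linked across 1 clause boundary (Ø).
It functions as the subject of "announced", so the gap sits immediately after word 5 ("assumed").
Base order: A manager had assumed who has announced that that senator drafted the device.

5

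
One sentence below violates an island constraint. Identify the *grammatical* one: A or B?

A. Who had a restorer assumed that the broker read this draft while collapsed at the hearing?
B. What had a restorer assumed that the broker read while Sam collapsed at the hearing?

In A, the wh-phrase is extracted from inside an adjunct island (introduced by "while"), which blocks movement.
In B, the extraction path crosses only that-complement boundaries, which are transparent.
So B is grammatical.

B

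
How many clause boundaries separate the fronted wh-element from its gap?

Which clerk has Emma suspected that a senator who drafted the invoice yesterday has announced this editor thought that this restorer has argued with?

3

"which clerk" is extracted from the PP object of "argued".
Boundaries crossed, outermost first: [that], [Ø], [that] — 3 in total.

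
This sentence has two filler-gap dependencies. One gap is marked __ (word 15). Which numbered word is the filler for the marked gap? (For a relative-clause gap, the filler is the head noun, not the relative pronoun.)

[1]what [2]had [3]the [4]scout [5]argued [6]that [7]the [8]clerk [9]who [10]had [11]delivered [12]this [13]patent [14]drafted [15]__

1

The marked gap is the direct object of "drafted".
Its filler is the fronted wh-phrase "what", at word 1.
(The other dependency links word 8 to a gap after word 9.)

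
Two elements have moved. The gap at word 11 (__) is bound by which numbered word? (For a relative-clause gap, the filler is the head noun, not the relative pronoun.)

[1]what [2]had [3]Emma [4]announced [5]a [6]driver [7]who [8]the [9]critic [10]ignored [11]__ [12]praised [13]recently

6

The marked gap is inside the relative clause, the direct object of "ignored".
Its filler is the head noun "driver" (via "who"), at word 6.
(The other dependency links word 1 to a gap after word 12.)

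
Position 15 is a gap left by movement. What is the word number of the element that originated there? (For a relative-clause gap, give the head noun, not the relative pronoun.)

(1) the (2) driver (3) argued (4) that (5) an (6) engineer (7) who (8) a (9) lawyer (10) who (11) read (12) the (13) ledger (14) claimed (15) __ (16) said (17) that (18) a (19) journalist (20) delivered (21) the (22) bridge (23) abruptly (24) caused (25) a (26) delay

6

The gap at 15 is the subject of "said", inside a relative clause.
The relative pronoun is "who" (word 7); it is bound by the head noun immediately before it.
Its filler is the head noun "engineer", at word 6.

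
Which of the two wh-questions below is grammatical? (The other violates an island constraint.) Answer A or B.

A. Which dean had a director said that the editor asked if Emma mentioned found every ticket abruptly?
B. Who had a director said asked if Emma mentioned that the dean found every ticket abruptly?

In A, the wh-phrase is extracted from inside a wh-island (introduced by "if"), which blocks movement.
In B, the extraction path crosses only that-complement boundaries, which are transparent.
So B is grammatical.

B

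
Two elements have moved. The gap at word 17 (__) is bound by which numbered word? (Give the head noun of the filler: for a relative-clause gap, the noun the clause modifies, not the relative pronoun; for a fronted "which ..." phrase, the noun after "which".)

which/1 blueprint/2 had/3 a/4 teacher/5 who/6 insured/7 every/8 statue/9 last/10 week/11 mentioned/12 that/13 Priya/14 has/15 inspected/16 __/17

2

The marked gap is the direct object of "inspected".
Its filler is the fronted wh-phrase "which blueprint", at word 2.
(The other dependency links word 5 to a gap after word 6.)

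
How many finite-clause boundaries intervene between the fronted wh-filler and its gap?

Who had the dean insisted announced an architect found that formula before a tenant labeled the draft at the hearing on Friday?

1

"who" is extracted from the subject of "announced".
Boundaries crossed, outermost first: [Ø] — 1 in total.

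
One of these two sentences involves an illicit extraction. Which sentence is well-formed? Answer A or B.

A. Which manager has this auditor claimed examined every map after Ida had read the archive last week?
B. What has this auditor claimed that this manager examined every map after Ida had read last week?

In B, the wh-phrase is extracted from inside an adjunct island (introduced by "after"), which blocks movement.
In A, the extraction path crosses only that-complement boundaries, which are transparent.
So A is grammatical.

A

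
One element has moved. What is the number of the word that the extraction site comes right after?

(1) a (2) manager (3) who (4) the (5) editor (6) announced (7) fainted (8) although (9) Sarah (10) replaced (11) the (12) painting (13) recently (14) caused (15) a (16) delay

6

The displaced element is "a manager" (word 2).
It is linked across 1 clause boundary (Ø).
It functions as the subject of "fainted", so the gap sits immediately after word 6 ("announced").
Base order: The editor announced that a manager fainted although Sarah replaced the painting recently.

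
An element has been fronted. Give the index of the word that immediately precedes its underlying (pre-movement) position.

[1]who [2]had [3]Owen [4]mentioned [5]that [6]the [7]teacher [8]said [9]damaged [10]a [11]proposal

The displaced element is "who" (word 1).
It is linked across 2 clause boundaries (that → Ø).
It functions as the subject of "damaged", so the gap sits immediately after word 8 ("said").
Base order: Owen had mentioned that the teacher said that who damaged a proposal.

8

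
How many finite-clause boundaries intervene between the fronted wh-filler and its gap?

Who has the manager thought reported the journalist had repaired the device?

"who" is extracted from the subject of "reported".
Boundaries crossed, outermost first: [Ø] — 1 in total.

1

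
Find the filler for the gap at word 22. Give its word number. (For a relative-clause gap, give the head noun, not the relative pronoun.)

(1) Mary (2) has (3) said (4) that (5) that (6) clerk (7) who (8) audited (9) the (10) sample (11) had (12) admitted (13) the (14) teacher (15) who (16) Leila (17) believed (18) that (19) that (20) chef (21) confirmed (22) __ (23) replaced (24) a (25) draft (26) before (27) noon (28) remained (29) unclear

The gap at 22 is the subject of "replaced", inside a relative clause.
The relative pronoun is "who" (word 15); it is bound by the head noun immediately before it.
Its filler is the head noun "teacher", at word 14.

14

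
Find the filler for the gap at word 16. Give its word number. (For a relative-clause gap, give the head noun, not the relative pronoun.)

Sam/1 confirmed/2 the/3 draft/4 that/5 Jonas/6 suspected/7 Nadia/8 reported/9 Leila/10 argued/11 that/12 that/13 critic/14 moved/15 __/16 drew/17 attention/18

The gap at 16 is the object of "moved", inside a relative clause.
The relative pronoun is "that" (word 5); it is bound by the head noun immediately before it.
Its filler is the head noun "draft", at word 4.

4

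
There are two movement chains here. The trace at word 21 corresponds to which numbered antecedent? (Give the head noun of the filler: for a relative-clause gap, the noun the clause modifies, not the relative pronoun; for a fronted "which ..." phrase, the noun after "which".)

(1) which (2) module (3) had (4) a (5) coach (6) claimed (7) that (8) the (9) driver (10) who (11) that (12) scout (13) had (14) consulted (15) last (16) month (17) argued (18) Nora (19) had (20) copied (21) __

The marked gap is the direct object of "copied".
Its filler is the fronted wh-phrase "which module", at word 2.
(The other dependency links word 9 to a gap after word 14.)

2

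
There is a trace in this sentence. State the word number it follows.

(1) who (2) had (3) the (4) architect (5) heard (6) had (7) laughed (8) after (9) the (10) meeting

The displaced element is "who" (word 1).
It is linked across 1 clause boundary (Ø).
It functions as the subject of "laughed", so the gap sits immediately after word 5 ("heard").
Base order: The architect had heard that who had laughed after the meeting.

5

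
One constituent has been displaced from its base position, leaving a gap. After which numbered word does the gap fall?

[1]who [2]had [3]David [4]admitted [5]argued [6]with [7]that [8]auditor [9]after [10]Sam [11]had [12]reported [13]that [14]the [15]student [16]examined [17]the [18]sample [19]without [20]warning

4

The displaced element is "who" (word 1).
It is linked across 1 clause boundary (Ø).
It functions as the subject of "argued", so the gap sits immediately after word 4 ("admitted").
Base order: David had admitted who argued with that auditor after Sam had reported that the student examined the sample without warning.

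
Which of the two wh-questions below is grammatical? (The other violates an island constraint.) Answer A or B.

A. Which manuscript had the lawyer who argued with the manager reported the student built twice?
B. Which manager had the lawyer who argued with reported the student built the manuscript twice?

In B, the wh-phrase is extracted from inside a complex-NP island (relative clause) (introduced by "who"), which blocks movement.
In A, the extraction path crosses only that-complement boundaries, which are transparent.
So A is grammatical.

A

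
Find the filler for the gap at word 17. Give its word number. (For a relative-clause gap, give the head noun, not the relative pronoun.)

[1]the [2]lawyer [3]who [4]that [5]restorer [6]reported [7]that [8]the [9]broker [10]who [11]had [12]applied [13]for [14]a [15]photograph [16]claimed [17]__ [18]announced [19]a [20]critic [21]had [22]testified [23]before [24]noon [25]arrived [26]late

2

The gap at 17 is the subject of "announced", inside a relative clause.
The relative pronoun is "who" (word 3); it is bound by the head noun immediately before it.
Its filler is the head noun "lawyer", at word 2.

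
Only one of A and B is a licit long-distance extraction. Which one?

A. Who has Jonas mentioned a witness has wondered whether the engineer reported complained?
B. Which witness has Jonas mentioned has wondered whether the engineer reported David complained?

B

In A, the wh-phrase is extracted from inside a wh-island (introduced by "whether"), which blocks movement.
In B, the extraction path crosses only that-complement boundaries, which are transparent.
So B is grammatical.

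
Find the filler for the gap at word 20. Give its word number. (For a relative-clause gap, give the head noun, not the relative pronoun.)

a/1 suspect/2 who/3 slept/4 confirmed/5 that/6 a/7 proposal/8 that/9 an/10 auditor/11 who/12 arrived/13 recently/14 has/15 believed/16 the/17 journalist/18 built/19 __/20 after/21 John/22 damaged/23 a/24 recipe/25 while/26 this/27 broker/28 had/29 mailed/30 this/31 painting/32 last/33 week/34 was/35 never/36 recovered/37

8

The gap at 20 is the object of "built", inside a relative clause.
The relative pronoun is "that" (word 9); it is bound by the head noun immediately before it.
Its filler is the head noun "proposal", at word 8.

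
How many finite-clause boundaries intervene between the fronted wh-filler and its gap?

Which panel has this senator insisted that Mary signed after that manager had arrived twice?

1

"which panel" is extracted from the object of "signed".
Boundaries crossed, outermost first: [that] — 1 in total.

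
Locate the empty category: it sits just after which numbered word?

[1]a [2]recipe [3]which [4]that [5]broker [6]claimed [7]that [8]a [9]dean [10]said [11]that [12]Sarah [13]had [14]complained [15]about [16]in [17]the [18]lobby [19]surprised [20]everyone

15

The displaced element is "a recipe" (word 2).
It is linked across 2 clause boundaries (that → that).
It functions as the object of the preposition "about" of "complained", so the gap sits immediately after word 15 ("about").
Base order: That broker claimed that a dean said that Sarah had complained about a recipe in the lobby.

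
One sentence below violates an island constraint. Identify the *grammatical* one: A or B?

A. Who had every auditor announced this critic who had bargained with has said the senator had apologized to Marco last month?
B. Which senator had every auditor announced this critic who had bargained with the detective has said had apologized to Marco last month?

B

In A, the wh-phrase is extracted from inside a complex-NP island (relative clause) (introduced by "who"), which blocks movement.
In B, the extraction path crosses only that-complement boundaries, which are transparent.
So B is grammatical.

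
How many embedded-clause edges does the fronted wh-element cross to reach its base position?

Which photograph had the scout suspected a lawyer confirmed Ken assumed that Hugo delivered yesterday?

3

"which photograph" is extracted from the object of "delivered".
Boundaries crossed, outermost first: [Ø], [Ø], [that] — 3 in total.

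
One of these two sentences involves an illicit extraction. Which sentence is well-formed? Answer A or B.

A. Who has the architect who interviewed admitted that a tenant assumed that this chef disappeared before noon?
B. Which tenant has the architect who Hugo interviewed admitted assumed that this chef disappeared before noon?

In A, the wh-phrase is extracted from inside a complex-NP island (relative clause) (introduced by "who"), which blocks movement.
In B, the extraction path crosses only that-complement boundaries, which are transparent.
So B is grammatical.

B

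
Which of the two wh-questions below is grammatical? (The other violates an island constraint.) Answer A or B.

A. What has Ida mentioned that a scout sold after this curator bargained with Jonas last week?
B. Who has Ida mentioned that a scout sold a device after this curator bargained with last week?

A

In B, the wh-phrase is extracted from inside an adjunct island (introduced by "after"), which blocks movement.
In A, the extraction path crosses only that-complement boundaries, which are transparent.
So A is grammatical.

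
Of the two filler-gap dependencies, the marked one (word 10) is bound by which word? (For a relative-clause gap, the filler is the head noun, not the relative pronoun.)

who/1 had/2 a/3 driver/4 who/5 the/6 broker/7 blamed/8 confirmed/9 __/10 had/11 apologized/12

The marked gap is the subject of "apologized".
Its filler is the fronted wh-phrase "who", at word 1.
(The other dependency links word 4 to a gap after word 8.)

1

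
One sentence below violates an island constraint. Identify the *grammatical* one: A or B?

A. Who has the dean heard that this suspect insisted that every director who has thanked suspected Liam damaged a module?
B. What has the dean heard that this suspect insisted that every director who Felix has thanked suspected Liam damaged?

In A, the wh-phrase is extracted from inside a complex-NP island (relative clause) (introduced by "who"), which blocks movement.
In B, the extraction path crosses only that-complement boundaries, which are transparent.
So B is grammatical.

B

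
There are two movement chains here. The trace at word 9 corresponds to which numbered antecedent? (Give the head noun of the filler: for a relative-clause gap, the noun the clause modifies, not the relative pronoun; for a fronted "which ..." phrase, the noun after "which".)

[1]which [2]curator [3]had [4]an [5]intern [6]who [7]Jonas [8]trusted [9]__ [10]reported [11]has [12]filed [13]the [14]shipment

The marked gap is inside the relative clause, the direct object of "trusted".
Its filler is the head noun "intern" (via "who"), at word 5.
(The other dependency links word 2 to a gap after word 10.)

5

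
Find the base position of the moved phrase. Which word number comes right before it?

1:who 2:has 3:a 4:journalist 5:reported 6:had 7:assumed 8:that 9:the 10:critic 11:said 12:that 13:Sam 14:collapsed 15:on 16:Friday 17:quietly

The displaced element is "who" (word 1).
It is linked across 1 clause boundary (Ø).
It functions as the subject of "assumed", so the gap sits immediately after word 5 ("reported").
Base order: A journalist has reported that who had assumed that the critic said that Sam collapsed on Friday quietly.

5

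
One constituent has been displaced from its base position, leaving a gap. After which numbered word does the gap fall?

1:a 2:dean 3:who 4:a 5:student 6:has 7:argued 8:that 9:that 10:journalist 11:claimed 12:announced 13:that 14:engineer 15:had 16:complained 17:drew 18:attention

The displaced element is "a dean" (word 2).
It is linked across 2 clause boundaries (that → Ø).
It functions as the subject of "announced", so the gap sits immediately after word 11 ("claimed").
Base order: A student has argued that that journalist claimed that a dean announced that engineer had complained.

11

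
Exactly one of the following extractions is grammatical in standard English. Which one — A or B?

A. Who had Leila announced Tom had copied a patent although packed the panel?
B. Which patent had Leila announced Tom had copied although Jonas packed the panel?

B

In A, the wh-phrase is extracted from inside an adjunct island (introduced by "although"), which blocks movement.
In B, the extraction path crosses only that-complement boundaries, which are transparent.
So B is grammatical.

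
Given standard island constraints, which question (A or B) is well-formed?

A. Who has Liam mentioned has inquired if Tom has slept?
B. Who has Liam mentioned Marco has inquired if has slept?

A

In B, the wh-phrase is extracted from inside a wh-island (introduced by "if"), which blocks movement.
In A, the extraction path crosses only that-complement boundaries, which are transparent.
So A is grammatical.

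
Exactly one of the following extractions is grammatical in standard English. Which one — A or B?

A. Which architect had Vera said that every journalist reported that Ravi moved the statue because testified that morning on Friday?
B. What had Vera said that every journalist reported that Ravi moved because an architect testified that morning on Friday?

In A, the wh-phrase is extracted from inside an adjunct island (introduced by "because"), which blocks movement.
In B, the extraction path crosses only that-complement boundaries, which are transparent.
So B is grammatical.

B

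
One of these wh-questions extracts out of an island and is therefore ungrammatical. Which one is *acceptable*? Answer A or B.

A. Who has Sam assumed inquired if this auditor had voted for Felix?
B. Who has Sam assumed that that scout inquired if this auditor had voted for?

A

In B, the wh-phrase is extracted from inside a wh-island (introduced by "if"), which blocks movement.
In A, the extraction path crosses only that-complement boundaries, which are transparent.
So A is grammatical.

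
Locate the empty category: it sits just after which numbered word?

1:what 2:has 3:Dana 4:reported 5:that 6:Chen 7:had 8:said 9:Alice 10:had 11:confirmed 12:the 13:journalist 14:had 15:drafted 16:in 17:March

The displaced element is "what" (word 1).
It is linked across 3 clause boundaries (that → Ø → Ø).
It functions as the direct object of "drafted", so the gap sits immediately after word 15 ("drafted").
Base order: Dana has reported that Chen had said Alice had confirmed the journalist had drafted what in March.

15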